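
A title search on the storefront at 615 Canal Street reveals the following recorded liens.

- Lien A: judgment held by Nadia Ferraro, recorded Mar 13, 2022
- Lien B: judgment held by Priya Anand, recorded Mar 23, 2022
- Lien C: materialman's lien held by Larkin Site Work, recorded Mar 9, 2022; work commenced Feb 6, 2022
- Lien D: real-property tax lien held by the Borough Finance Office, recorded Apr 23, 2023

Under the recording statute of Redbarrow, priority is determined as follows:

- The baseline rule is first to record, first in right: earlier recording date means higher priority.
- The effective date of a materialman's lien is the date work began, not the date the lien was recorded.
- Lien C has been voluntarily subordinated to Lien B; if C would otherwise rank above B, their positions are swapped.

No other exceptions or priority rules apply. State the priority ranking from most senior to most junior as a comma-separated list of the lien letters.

Effective dates after the stated exceptions: C relates back to Feb 6, 2022 (work commenced).
Ordering by effective date: C (Feb 6, 2022), A (Mar 13, 2022), B (Mar 23, 2022), D (Apr 23, 2023).
The subordination applies — C was senior to B — so C and B swap.

B, A, C, D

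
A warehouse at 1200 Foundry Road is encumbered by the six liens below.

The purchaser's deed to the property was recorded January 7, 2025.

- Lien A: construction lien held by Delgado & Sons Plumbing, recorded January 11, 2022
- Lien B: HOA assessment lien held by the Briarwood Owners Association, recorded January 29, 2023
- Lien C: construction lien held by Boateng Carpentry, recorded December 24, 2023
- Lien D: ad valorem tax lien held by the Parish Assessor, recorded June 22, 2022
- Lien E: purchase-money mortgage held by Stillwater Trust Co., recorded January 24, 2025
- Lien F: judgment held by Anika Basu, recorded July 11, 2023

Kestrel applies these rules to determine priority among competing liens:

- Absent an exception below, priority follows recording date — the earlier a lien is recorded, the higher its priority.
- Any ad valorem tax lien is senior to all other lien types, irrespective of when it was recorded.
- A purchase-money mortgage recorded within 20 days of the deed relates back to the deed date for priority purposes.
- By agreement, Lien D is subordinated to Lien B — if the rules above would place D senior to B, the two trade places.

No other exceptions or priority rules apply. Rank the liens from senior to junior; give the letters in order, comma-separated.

Adjusting effective dates: E relates back to the deed date January 7, 2025.
As an ad valorem tax lien, D is senior to every other lien.
The other liens, earliest effective date first: A (January 11, 2022), B (January 29, 2023), F (July 11, 2023), C (December 24, 2023), E (January 7, 2025).
The subordination applies — D was senior to B — so D and B swap.

B, A, D, F, C, E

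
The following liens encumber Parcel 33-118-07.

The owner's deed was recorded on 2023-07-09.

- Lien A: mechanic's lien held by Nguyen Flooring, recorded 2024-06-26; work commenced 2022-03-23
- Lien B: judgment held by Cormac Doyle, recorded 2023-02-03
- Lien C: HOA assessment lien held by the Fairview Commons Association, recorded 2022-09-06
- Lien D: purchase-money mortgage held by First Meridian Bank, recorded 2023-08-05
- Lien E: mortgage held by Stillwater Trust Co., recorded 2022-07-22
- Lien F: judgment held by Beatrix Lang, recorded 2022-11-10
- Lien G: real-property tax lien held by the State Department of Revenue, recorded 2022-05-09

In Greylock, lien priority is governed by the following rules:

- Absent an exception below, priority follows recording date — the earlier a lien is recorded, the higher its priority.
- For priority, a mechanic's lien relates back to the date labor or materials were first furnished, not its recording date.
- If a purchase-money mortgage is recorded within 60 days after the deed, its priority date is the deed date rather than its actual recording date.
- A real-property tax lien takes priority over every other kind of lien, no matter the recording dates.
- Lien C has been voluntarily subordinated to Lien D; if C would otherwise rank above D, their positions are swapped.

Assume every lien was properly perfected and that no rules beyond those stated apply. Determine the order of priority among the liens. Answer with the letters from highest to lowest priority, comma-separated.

Effective dates: A relates back to 2022-03-23 (work commenced); D relates back to the deed date 2023-07-09.
G is a real-property tax lien, so it outranks all other liens regardless of date.
Among the remaining liens, by effective date: A (2022-03-23), E (2022-07-22), C (2022-09-06), F (2022-11-10), B (2023-02-03), D (2023-07-09).
The subordination applies — C was senior to D — so C and D swap.

G, A, E, D, F, B, C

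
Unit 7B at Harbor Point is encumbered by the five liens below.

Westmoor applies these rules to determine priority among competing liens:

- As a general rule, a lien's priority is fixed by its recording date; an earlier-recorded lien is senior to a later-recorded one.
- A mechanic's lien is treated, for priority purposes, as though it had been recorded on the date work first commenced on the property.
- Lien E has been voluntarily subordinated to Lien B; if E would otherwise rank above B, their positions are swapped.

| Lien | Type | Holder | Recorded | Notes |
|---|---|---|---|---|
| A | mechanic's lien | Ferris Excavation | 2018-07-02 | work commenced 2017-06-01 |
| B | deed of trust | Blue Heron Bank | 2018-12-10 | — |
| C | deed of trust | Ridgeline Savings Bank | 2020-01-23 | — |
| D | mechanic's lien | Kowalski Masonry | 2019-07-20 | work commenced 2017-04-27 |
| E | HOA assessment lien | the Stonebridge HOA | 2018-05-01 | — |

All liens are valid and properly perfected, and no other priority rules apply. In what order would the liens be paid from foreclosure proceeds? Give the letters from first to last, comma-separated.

First, effective dates: A is treated as recorded 2017-06-01, the work-commencement date; D relates back to 2017-04-27 (work commenced).
Sorted by effective date: D (2017-04-27), A (2017-06-01), E (2018-05-01), B (2018-12-10), C (2020-01-23).
Because E would otherwise rank above B, the subordination swaps them.

D, A, B, E, C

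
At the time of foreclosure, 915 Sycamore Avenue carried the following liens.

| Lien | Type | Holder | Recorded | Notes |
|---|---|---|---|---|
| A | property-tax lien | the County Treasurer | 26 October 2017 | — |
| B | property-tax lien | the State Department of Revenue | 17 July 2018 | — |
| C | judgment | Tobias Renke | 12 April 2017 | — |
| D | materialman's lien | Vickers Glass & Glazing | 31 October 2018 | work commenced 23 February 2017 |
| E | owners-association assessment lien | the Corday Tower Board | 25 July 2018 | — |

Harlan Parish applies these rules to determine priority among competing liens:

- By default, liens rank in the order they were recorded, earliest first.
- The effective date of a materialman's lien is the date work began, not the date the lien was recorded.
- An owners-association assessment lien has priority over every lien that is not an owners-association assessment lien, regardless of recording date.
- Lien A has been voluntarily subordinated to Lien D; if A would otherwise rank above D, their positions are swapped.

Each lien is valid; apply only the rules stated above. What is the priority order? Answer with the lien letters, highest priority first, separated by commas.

Effective dates: D relates back to 23 February 2017 (work commenced).
As an owners-association assessment lien, E is senior to every other lien.
Ordering the rest by effective date: D (23 February 2017), C (12 April 2017), A (26 October 2017), B (17 July 2018).
A already ranks below D; the subordination has no effect.

E, D, C, A, B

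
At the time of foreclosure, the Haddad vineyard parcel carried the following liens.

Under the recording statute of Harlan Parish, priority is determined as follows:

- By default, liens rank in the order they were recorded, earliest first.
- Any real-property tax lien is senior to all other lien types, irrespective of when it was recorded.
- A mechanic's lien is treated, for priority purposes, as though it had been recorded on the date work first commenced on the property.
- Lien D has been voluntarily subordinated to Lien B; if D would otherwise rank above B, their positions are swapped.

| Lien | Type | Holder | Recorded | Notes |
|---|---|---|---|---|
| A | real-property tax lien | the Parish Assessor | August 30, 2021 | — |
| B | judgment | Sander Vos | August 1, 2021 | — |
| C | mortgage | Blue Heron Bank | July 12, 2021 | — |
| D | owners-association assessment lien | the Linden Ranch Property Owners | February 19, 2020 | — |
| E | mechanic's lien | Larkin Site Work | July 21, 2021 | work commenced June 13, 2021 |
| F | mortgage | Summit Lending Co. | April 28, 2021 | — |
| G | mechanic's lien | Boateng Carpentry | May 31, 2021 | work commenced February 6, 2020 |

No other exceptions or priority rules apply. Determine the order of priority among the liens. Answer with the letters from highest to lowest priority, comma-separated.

Adjusting effective dates: E's effective date is June 13, 2021, when work began; G relates back to February 6, 2020 (work commenced).
A is a real-property tax lien, so it outranks all other liens regardless of date.
The other liens, earliest effective date first: G (February 6, 2020), D (February 19, 2020), F (April 28, 2021), E (June 13, 2021), C (July 12, 2021), B (August 1, 2021).
D would otherwise be senior to B, so under the subordination agreement D and B exchange positions.

A, G, B, F, E, C, D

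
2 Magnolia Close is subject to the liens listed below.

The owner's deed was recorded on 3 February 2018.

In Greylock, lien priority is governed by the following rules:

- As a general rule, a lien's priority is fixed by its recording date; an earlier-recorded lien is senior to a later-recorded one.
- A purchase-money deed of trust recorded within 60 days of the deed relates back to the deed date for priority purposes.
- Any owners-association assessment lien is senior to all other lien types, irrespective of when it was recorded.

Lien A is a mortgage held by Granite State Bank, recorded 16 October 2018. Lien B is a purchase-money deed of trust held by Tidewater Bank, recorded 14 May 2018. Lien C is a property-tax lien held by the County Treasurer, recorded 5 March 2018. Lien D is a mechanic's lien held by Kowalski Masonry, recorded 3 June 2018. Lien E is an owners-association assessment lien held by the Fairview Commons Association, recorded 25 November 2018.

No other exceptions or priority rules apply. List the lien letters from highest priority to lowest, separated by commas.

Adjusting effective dates: B was recorded 100 days after the deed — beyond 60 days — so no relation-back applies.
E is an owners-association assessment lien and takes priority over every other lien.
The other liens, earliest effective date first: C (5 March 2018), B (14 May 2018), D (3 June 2018), A (16 October 2018).

E, C, B, D, A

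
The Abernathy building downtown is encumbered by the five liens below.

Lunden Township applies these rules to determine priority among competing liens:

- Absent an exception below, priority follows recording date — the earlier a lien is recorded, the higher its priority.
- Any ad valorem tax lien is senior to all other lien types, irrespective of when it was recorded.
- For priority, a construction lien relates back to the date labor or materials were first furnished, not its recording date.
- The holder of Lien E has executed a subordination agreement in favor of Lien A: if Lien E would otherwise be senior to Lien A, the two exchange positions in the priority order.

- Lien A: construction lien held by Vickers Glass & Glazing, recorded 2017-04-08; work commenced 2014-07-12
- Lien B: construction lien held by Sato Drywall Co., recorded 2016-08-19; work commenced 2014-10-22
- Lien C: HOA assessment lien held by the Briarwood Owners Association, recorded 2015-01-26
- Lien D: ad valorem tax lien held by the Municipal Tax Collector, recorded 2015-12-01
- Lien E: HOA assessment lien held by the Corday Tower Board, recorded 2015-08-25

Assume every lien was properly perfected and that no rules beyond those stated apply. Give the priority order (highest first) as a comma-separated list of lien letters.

First, effective dates: A is treated as recorded 2014-07-12, the work-commencement date; B's effective date is 2014-10-22, when work began.
D is an ad valorem tax lien and takes priority over every other lien.
Ordering the rest by effective date: A (2014-07-12), B (2014-10-22), C (2015-01-26), E (2015-08-25).
E is already junior to A, so the subordination agreement changes nothing.

D, A, B, C, E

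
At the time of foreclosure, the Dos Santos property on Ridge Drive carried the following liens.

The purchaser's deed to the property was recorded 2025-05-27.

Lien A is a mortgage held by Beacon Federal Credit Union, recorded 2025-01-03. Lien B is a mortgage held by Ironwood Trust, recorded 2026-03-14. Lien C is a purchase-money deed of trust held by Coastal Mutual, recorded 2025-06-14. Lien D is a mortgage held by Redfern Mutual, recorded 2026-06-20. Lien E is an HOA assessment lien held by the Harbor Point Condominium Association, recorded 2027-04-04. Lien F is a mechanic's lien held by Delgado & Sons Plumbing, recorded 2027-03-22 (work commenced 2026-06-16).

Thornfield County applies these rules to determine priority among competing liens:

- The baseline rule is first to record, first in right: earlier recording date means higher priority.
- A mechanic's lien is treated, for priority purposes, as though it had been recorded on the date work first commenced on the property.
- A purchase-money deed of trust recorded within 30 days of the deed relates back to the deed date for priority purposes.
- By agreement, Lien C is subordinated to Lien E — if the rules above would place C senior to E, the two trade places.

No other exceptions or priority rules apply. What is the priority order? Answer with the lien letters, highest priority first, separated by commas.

A, E, B, F, D, C

First, effective dates: C was recorded within the 30-day window, so its effective date is the deed date 2025-05-27; F relates back to 2026-06-16 (work commenced).
By effective date: A (2025-01-03), C (2025-05-27), B (2026-03-14), F (2026-06-16), D (2026-06-20), E (2027-04-04).
The subordination applies — C was senior to E — so C and E swap.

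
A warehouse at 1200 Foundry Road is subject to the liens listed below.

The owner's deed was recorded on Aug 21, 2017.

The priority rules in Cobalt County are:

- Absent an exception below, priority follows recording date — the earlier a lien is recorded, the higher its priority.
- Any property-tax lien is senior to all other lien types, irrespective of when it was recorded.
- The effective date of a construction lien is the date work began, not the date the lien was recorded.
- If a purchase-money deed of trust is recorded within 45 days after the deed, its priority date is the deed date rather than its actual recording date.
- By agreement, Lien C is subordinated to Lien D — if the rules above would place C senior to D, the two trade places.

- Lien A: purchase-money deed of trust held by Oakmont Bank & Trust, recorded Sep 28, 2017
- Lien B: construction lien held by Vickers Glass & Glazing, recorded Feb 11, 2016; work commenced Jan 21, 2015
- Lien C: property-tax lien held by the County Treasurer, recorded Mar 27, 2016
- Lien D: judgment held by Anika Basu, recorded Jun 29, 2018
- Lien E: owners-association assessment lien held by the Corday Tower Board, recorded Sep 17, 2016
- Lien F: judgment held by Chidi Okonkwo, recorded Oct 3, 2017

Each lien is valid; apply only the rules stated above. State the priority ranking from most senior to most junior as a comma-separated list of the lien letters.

D, B, E, A, F, C

Effective dates: A's effective date is the deed date, Aug 21, 2017; B is treated as recorded Jan 21, 2015, the work-commencement date.
C is a property-tax lien and takes priority over every other lien.
The other liens, earliest effective date first: B (Jan 21, 2015), E (Sep 17, 2016), A (Aug 21, 2017), F (Oct 3, 2017), D (Jun 29, 2018).
C is senior to D before the subordination, so the two trade places.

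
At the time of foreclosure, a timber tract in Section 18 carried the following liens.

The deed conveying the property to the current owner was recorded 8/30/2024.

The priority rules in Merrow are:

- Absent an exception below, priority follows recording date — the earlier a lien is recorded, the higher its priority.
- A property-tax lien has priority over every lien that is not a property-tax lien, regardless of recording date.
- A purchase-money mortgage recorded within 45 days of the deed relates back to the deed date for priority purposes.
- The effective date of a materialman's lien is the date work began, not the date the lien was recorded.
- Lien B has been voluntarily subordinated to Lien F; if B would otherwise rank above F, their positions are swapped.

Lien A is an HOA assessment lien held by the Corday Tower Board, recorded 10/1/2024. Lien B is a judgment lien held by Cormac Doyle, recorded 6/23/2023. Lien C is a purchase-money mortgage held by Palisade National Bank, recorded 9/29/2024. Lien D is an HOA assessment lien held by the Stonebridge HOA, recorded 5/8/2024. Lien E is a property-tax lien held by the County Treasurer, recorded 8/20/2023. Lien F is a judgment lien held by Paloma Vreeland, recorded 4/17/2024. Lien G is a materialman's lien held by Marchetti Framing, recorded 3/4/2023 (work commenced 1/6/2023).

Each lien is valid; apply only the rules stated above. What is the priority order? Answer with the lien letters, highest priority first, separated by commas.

Effective dates after the stated exceptions: C's effective date is the deed date, 8/30/2024; G is treated as recorded 1/6/2023, the work-commencement date.
E is a property-tax lien and takes priority over every other lien.
Remaining liens by effective date: G (1/6/2023), B (6/23/2023), F (4/17/2024), D (5/8/2024), C (8/30/2024), A (10/1/2024).
B would otherwise be senior to F, so under the subordination agreement B and F exchange positions.

E, G, F, B, D, C, A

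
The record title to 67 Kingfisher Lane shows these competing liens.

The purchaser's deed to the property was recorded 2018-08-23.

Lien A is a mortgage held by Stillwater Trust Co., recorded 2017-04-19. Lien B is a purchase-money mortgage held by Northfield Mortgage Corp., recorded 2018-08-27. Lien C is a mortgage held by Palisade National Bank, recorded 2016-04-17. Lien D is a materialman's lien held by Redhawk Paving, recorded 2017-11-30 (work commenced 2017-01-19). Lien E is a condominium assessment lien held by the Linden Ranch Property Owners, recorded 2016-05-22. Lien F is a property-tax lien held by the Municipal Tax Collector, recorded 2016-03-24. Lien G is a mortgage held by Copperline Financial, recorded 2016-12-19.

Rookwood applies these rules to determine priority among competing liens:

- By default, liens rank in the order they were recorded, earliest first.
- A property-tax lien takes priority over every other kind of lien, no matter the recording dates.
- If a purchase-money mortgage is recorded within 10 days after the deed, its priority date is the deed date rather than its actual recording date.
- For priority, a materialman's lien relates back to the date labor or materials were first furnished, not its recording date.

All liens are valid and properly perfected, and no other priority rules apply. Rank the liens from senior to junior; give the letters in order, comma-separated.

Effective dates after the stated exceptions: B relates back to the deed date 2018-08-23; D is treated as recorded 2017-01-19, the work-commencement date.
F is a property-tax lien and takes priority over every other lien.
Among the remaining liens, by effective date: C (2016-04-17), E (2016-05-22), G (2016-12-19), D (2017-01-19), A (2017-04-19), B (2018-08-23).

F, C, E, G, D, A, B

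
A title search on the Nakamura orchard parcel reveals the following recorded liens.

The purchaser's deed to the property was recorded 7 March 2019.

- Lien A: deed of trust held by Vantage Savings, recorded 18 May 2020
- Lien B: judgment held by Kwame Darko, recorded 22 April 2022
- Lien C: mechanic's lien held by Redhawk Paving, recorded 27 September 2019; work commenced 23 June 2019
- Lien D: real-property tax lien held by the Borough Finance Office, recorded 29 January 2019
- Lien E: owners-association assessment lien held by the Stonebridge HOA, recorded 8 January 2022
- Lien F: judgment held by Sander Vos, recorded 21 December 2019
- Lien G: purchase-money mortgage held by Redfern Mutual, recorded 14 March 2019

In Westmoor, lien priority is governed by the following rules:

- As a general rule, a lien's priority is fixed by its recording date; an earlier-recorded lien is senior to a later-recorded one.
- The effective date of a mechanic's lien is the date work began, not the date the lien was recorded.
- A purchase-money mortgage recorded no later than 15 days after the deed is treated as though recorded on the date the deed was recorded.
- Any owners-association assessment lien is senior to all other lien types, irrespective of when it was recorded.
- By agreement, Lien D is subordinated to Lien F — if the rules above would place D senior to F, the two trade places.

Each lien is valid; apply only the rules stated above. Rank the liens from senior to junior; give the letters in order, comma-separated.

E, F, G, C, D, A, B

Effective dates after the stated exceptions: C is treated as recorded 23 June 2019, the work-commencement date; G relates back to the deed date 7 March 2019.
E is an owners-association assessment lien and takes priority over every other lien.
Ordering the rest by effective date: D (29 January 2019), G (7 March 2019), C (23 June 2019), F (21 December 2019), A (18 May 2020), B (22 April 2022).
The subordination applies — D was senior to F — so D and F swap.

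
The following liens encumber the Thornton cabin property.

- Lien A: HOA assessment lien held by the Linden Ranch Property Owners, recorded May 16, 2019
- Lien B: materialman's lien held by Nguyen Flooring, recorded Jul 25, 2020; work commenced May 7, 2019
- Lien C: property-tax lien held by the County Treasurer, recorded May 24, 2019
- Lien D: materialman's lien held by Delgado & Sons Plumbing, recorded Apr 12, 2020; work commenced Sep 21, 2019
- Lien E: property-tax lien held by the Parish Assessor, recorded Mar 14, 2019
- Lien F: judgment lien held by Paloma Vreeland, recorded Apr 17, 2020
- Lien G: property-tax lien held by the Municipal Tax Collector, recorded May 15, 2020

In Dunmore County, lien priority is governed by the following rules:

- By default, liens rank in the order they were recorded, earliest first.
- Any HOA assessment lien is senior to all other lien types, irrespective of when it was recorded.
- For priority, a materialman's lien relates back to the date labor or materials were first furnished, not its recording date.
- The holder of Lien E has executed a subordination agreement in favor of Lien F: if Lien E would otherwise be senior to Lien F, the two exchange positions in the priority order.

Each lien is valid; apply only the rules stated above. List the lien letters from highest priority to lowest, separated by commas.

First, effective dates: B's effective date is May 7, 2019, when work began; D's effective date is Sep 21, 2019, when work began.
As an HOA assessment lien, A is senior to every other lien.
Among the remaining liens, by effective date: E (Mar 14, 2019), B (May 7, 2019), C (May 24, 2019), D (Sep 21, 2019), F (Apr 17, 2020), G (May 15, 2020).
Because E would otherwise rank above F, the subordination swaps them.

A, F, B, C, D, E, G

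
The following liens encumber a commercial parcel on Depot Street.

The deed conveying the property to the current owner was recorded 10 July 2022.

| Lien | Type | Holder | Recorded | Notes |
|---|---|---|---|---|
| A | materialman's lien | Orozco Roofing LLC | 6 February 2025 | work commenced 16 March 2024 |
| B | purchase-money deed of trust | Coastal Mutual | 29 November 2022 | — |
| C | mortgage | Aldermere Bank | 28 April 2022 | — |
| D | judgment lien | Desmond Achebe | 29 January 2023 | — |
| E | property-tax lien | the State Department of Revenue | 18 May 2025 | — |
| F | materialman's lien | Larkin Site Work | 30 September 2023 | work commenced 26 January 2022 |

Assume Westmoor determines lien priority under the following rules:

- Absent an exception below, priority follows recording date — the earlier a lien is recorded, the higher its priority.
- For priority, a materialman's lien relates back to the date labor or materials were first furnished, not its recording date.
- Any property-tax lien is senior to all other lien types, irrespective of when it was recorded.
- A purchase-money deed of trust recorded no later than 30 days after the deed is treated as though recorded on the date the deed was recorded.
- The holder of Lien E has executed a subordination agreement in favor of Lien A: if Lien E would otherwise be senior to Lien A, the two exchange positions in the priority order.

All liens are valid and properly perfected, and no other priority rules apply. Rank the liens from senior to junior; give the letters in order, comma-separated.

A, F, C, B, D, E

Effective dates: A is treated as recorded 16 March 2024, the work-commencement date; B was recorded 142 days after the deed, outside the 30-day window, so it keeps its recording date; F is treated as recorded 26 January 2022, the work-commencement date.
E, as a property-tax lien, has superpriority and ranks first.
Among the remaining liens, by effective date: F (26 January 2022), C (28 April 2022), B (29 November 2022), D (29 January 2023), A (16 March 2024).
E is senior to A before the subordination, so the two trade places.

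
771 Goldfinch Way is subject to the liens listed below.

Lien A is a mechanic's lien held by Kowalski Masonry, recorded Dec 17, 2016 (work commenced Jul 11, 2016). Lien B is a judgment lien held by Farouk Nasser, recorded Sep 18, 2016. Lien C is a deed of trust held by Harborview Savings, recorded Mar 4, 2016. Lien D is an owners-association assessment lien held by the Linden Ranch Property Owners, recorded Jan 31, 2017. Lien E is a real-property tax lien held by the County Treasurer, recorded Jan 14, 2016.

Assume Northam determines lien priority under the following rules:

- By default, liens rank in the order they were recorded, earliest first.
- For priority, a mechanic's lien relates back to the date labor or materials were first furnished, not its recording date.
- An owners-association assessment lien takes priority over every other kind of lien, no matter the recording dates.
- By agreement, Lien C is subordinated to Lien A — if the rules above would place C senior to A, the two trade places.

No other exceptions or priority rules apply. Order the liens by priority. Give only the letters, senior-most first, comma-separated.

D, E, A, C, B

First, effective dates: A's effective date is Jul 11, 2016, when work began.
D is an owners-association assessment lien and takes priority over every other lien.
Ordering the rest by effective date: E (Jan 14, 2016), C (Mar 4, 2016), A (Jul 11, 2016), B (Sep 18, 2016).
Because C would otherwise rank above A, the subordination swaps them.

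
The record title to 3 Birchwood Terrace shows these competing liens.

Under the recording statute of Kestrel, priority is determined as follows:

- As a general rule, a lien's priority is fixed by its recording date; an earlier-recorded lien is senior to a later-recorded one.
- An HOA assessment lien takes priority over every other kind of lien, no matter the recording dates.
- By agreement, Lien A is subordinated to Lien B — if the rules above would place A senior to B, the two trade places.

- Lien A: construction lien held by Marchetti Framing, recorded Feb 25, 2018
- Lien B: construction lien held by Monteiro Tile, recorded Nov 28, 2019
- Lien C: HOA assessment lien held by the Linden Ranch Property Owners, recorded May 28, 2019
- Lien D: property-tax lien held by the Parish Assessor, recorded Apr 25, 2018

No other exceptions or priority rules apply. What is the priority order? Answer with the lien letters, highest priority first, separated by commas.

C, B, D, A

C is an HOA assessment lien, so it outranks all other liens regardless of date.
Ordering the rest by effective date: A (Feb 25, 2018), D (Apr 25, 2018), B (Nov 28, 2019).
A is senior to B before the subordination, so the two trade places.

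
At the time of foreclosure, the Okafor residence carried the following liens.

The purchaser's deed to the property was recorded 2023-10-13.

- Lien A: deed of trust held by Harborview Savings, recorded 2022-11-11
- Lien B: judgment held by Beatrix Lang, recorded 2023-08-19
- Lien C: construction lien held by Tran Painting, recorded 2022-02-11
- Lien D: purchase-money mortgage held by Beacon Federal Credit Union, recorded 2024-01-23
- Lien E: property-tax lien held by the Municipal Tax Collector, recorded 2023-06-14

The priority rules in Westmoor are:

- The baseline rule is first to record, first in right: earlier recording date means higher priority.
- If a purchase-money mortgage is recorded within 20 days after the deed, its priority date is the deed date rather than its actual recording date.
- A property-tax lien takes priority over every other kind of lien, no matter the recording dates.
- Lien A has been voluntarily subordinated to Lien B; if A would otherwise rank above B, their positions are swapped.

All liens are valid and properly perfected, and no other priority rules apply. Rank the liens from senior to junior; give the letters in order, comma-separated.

Adjusting effective dates: D was recorded 102 days after the deed — beyond 20 days — so no relation-back applies.
As a property-tax lien, E is senior to every other lien.
Remaining liens by effective date: C (2022-02-11), A (2022-11-11), B (2023-08-19), D (2024-01-23).
A would otherwise be senior to B, so under the subordination agreement A and B exchange positions.

E, C, B, A, D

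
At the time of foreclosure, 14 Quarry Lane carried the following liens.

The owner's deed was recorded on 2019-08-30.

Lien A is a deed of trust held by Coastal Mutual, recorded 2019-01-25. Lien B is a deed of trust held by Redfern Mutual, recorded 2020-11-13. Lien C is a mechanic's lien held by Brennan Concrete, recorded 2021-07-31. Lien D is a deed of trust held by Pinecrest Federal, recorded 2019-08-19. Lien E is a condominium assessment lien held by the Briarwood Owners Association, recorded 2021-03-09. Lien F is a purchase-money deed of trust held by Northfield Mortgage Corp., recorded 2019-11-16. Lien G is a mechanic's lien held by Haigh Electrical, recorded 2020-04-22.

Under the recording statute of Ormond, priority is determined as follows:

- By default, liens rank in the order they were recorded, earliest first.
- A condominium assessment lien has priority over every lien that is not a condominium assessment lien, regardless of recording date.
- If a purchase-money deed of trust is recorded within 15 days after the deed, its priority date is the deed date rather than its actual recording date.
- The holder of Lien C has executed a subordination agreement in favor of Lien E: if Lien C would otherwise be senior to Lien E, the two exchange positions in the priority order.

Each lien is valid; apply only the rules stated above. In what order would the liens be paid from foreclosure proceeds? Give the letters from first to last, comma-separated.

First, effective dates: F was recorded 78 days after the deed — beyond 15 days — so no relation-back applies.
E is a condominium assessment lien and takes priority over every other lien.
The other liens, earliest effective date first: A (2019-01-25), D (2019-08-19), F (2019-11-16), G (2020-04-22), B (2020-11-13), C (2021-07-31).
C is already junior to E, so the subordination agreement changes nothing.

E, A, D, F, G, B, C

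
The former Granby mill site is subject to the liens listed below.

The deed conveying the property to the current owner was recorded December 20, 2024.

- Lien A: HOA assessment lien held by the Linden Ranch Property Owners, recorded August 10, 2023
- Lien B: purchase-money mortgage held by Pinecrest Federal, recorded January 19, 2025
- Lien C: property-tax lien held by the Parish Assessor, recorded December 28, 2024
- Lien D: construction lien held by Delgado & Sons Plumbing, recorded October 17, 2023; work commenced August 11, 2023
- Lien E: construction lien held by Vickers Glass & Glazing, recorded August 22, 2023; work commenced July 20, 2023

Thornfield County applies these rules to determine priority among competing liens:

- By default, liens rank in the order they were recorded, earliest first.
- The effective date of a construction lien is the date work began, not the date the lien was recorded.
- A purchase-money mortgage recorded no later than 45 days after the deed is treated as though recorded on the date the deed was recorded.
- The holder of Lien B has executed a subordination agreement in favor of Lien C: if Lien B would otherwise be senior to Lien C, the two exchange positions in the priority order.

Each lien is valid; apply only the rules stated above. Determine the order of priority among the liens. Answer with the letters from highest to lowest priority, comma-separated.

E, A, D, C, B

First, effective dates: B relates back to the deed date December 20, 2024; D is treated as recorded August 11, 2023, the work-commencement date; E is treated as recorded July 20, 2023, the work-commencement date.
Sorted by effective date: E (July 20, 2023), A (August 10, 2023), D (August 11, 2023), B (December 20, 2024), C (December 28, 2024).
B is senior to C before the subordination, so the two trade places.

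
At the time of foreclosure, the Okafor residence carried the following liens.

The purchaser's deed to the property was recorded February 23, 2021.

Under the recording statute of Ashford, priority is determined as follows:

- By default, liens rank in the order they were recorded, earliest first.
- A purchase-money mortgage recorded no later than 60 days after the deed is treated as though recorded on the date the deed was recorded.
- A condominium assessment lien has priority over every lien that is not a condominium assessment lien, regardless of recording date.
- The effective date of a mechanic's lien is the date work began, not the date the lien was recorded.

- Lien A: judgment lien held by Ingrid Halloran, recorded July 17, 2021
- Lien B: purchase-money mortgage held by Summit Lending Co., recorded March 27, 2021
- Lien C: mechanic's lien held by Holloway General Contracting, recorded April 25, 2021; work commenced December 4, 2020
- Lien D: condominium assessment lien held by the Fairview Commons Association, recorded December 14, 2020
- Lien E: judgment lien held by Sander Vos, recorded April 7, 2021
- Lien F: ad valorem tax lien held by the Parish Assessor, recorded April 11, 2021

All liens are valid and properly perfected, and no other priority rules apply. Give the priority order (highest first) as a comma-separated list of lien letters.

D, C, B, E, F, A

Effective dates: B relates back to the deed date February 23, 2021; C's effective date is December 4, 2020, when work began.
D is a condominium assessment lien and takes priority over every other lien.
Remaining liens by effective date: C (December 4, 2020), B (February 23, 2021), E (April 7, 2021), F (April 11, 2021), A (July 17, 2021).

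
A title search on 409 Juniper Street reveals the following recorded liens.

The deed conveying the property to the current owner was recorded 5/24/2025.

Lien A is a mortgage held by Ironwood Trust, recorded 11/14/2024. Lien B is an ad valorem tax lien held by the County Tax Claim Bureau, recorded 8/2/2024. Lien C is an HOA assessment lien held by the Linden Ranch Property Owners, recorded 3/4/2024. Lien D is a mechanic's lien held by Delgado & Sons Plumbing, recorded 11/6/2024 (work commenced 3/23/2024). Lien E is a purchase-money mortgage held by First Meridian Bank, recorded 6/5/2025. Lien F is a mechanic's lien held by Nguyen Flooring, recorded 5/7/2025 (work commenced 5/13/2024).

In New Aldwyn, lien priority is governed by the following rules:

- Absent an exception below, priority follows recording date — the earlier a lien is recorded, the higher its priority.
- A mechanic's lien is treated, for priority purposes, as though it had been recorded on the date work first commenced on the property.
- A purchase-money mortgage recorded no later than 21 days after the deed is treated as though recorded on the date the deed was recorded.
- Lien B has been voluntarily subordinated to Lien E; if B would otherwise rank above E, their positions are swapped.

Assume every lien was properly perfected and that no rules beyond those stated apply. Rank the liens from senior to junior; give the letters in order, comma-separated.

Effective dates: D relates back to 3/23/2024 (work commenced); E's effective date is the deed date, 5/24/2025; F's effective date is 5/13/2024, when work began.
By effective date: C (3/4/2024), D (3/23/2024), F (5/13/2024), B (8/2/2024), A (11/14/2024), E (5/24/2025).
B is senior to E before the subordination, so the two trade places.

C, D, F, E, A, B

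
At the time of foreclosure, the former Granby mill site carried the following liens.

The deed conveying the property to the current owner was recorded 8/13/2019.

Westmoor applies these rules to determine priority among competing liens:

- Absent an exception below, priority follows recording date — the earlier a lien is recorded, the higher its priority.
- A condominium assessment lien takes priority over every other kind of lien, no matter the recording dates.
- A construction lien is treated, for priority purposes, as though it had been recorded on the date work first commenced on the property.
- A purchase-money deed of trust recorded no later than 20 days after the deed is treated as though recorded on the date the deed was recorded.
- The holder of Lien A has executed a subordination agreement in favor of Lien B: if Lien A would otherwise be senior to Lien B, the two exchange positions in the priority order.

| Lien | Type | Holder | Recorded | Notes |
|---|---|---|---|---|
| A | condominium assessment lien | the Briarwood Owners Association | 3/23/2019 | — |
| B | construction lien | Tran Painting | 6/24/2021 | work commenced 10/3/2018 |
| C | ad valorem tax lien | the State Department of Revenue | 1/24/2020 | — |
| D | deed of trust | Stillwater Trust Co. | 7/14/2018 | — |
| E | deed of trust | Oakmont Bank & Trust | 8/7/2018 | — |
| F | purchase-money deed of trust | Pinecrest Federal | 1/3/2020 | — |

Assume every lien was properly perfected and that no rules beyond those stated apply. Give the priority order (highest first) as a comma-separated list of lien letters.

B, D, E, A, F, C

Adjusting effective dates: B is treated as recorded 10/3/2018, the work-commencement date; F was recorded 143 days after the deed, outside the 20-day window, so it keeps its recording date.
As a condominium assessment lien, A is senior to every other lien.
The other liens, earliest effective date first: D (7/14/2018), E (8/7/2018), B (10/3/2018), F (1/3/2020), C (1/24/2020).
The subordination applies — A was senior to B — so A and B swap.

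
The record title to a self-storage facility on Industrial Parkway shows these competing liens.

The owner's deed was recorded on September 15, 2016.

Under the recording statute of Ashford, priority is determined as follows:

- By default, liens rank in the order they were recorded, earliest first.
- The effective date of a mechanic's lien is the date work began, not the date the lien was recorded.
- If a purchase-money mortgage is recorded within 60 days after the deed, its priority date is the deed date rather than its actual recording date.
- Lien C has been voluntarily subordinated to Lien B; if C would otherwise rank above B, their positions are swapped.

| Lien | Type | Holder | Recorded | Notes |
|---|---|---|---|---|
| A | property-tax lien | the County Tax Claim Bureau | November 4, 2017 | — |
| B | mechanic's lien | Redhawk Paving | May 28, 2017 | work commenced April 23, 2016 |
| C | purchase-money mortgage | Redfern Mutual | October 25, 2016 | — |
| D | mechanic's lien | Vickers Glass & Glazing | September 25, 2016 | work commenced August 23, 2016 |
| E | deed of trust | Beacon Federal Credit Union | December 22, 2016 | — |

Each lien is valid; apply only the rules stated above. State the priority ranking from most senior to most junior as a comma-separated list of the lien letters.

Adjusting effective dates: B relates back to April 23, 2016 (work commenced); C was recorded within the 60-day window, so its effective date is the deed date September 15, 2016; D relates back to August 23, 2016 (work commenced).
By effective date, earliest first: B (April 23, 2016), D (August 23, 2016), C (September 15, 2016), E (December 22, 2016), A (November 4, 2017).
Since C is not senior to B, the subordination leaves the order unchanged.

B, D, C, E, A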